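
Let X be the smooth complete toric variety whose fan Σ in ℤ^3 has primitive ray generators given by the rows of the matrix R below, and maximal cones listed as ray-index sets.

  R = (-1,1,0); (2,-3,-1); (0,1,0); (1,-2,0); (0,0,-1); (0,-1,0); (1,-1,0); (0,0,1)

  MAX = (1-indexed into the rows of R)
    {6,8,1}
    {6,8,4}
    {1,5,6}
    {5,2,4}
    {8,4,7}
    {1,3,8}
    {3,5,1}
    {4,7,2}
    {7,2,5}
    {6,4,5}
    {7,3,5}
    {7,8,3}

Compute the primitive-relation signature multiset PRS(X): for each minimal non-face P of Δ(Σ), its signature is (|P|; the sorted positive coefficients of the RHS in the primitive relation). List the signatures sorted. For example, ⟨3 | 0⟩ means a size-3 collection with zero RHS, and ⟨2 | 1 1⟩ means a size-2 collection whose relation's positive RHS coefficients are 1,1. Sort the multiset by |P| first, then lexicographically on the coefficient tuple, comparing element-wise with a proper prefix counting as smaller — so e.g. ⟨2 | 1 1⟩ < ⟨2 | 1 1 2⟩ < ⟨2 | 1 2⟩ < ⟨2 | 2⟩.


Primitive collections (11):

  • {1,7}:  v_{1} + v_{7} = 0  ⇒ sig = ⟨2 | 0⟩
  • {3,6}:  v_{3} + v_{6} = 0  ⇒ sig = ⟨2 | 0⟩
  • {5,8}:  v_{5} + v_{8} = 0  ⇒ sig = ⟨2 | 0⟩
  • {1,4}:  v_{1} + v_{4} = v_{6}  ⇒ sig = ⟨2 | 1⟩
  • {3,4}:  v_{3} + v_{4} = v_{7}  ⇒ sig = ⟨2 | 1⟩
  • {6,7}:  v_{6} + v_{7} = v_{4}  ⇒ sig = ⟨2 | 1⟩
  • {1,2}:  v_{1} + v_{2} = v_{4} + v_{5}  ⇒ sig = ⟨2 | 1 1⟩
  • {2,8}:  v_{2} + v_{8} = v_{4} + v_{7}  ⇒ sig = ⟨2 | 1 1⟩
  • {2,3}:  v_{2} + v_{3} = v_{5} + 2·v_{7}  ⇒ sig = ⟨2 | 1 2⟩
  • {2,6}:  v_{2} + v_{6} = 2·v_{4} + v_{5}  ⇒ sig = ⟨2 | 1 2⟩
  • {4,5,7}:  v_{4} + v_{5} + v_{7} = v_{2}  ⇒ sig = ⟨3 | 1⟩

Signatures (|P|; sorted positive RHS coefficients), sorted:
    ⟨2 | 0⟩
    ⟨2 | 0⟩
    ⟨2 | 0⟩
    ⟨2 | 1⟩
    ⟨2 | 1⟩
    ⟨2 | 1⟩
    ⟨2 | 1 1⟩
    ⟨2 | 1 1⟩
    ⟨2 | 1 2⟩
    ⟨2 | 1 2⟩
    ⟨3 | 1⟩


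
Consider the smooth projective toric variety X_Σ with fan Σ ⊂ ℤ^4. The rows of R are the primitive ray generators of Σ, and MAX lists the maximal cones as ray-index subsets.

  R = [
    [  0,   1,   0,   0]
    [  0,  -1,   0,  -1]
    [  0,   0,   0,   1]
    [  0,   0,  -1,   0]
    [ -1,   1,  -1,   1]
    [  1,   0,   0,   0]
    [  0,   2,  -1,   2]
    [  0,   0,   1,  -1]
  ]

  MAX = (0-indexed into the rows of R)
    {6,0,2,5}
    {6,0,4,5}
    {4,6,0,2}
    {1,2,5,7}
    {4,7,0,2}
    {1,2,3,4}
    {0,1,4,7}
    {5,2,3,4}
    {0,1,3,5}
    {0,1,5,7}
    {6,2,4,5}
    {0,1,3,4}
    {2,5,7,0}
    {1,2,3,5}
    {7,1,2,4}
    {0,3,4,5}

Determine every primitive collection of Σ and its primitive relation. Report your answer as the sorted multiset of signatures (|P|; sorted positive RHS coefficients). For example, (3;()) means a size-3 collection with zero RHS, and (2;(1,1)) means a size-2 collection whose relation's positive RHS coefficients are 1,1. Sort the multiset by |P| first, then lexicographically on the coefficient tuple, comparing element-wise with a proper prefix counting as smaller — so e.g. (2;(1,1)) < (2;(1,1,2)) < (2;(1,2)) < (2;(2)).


9 collections generate NE(X_Σ); each relation:

  P = {1,6}:  v_{1} + v_{6} = v_{4} + v_{5} ; sig = (2;(1,1))
  P = {3,7}:  v_{3} + v_{7} = v_{0} + v_{1} ; sig = (2;(1,1))
  P = {6,7}:  v_{6} + v_{7} = 2·v_{0} + v_{2} ; sig = (2;(1,2))
  P = {3,6}:  v_{3} + v_{6} = 2·v_{4} + 2·v_{5} ; sig = (2;(2,2))
  P = {0,1,2}:  v_{0} + v_{1} + v_{2} = 0 ; sig = (3;())
  P = {1,4,5}:  v_{1} + v_{4} + v_{5} = v_{3} ; sig = (3;(1))
  P = {4,5,7}:  v_{4} + v_{5} + v_{7} = v_{0} ; sig = (3;(1))
  P = {0,2,3}:  v_{0} + v_{2} + v_{3} = v_{4} + v_{5} ; sig = (3;(1,1))
  P = {0,2,4,5}:  v_{0} + v_{2} + v_{4} + v_{5} = v_{6} ; sig = (4;(1))

Hence PRS(X_Σ) =
    |P|=2: 4 collections, coeffs (1,1), (1,1), (1,2), (2,2)
    |P|=3: 4 collections, coeffs (), (1), (1), (1,1)
    |P|=4: 1 collection, coeffs (1)


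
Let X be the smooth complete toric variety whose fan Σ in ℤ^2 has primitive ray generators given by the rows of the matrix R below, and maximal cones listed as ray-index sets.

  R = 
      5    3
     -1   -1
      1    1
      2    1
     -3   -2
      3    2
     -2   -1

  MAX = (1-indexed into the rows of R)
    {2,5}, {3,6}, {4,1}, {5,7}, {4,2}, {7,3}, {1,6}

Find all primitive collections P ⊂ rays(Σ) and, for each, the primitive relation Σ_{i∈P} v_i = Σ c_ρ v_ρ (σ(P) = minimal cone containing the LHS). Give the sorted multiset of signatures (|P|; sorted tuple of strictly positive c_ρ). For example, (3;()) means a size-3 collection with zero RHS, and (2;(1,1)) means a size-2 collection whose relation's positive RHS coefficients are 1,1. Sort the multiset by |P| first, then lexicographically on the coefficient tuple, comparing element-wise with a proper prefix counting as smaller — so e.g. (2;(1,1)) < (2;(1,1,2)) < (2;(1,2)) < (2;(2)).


Minimal non-faces — 14 found among 7 rays, 7 max cones:

  P={2,3}:  v_{2} + v_{3} = 0  ⇒ sig = (2;())
  P={4,7}:  v_{4} + v_{7} = 0  ⇒ sig = (2;())
  P={5,6}:  v_{5} + v_{6} = 0  ⇒ sig = (2;())
  P={1,5}:  v_{1} + v_{5} = v_{4}  ⇒ sig = (2;(1))
  P={1,7}:  v_{1} + v_{7} = v_{6}  ⇒ sig = (2;(1))
  P={2,6}:  v_{2} + v_{6} = v_{4}  ⇒ sig = (2;(1))
  P={2,7}:  v_{2} + v_{7} = v_{5}  ⇒ sig = (2;(1))
  P={3,4}:  v_{3} + v_{4} = v_{6}  ⇒ sig = (2;(1))
  P={3,5}:  v_{3} + v_{5} = v_{7}  ⇒ sig = (2;(1))
  P={4,5}:  v_{4} + v_{5} = v_{2}  ⇒ sig = (2;(1))
  P={4,6}:  v_{4} + v_{6} = v_{1}  ⇒ sig = (2;(1))
  P={6,7}:  v_{6} + v_{7} = v_{3}  ⇒ sig = (2;(1))
  P={1,2}:  v_{1} + v_{2} = 2·v_{4}  ⇒ sig = (2;(2))
  P={1,3}:  v_{1} + v_{3} = 2·v_{6}  ⇒ sig = (2;(2))

Sorted signature multiset PRS(X):
{ (2;()) ×3,  (2;(1)) ×9,  (2;(2)) ×2 }


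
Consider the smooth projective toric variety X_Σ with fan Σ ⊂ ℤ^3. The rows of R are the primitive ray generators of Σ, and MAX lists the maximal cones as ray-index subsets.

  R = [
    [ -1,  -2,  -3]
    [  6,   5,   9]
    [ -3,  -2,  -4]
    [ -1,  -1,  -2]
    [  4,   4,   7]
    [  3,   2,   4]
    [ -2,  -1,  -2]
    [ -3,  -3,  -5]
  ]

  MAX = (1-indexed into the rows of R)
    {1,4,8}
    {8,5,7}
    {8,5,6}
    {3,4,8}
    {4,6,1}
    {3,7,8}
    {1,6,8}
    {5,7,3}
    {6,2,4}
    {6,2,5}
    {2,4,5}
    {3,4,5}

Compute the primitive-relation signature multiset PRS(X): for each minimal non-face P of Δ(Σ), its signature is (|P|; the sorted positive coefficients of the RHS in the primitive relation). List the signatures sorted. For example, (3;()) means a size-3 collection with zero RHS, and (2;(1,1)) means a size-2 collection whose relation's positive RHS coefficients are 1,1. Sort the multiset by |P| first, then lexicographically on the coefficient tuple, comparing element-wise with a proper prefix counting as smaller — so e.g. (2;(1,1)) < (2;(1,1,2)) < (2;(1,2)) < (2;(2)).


|primitive collections| = 14. Relations:

  • {3,6}:  v_{3} + v_{6} = 0  ⟹  sig = (2;())
  • {1,5}:  v_{1} + v_{5} = v_{6}  ⟹  sig = (2;(1))
  • {1,7}:  v_{1} + v_{7} = v_{8}  ⟹  sig = (2;(1))
  • {2,7}:  v_{2} + v_{7} = v_{5}  ⟹  sig = (2;(1))
  • {2,8}:  v_{2} + v_{8} = v_{6}  ⟹  sig = (2;(1))
  • {4,7}:  v_{4} + v_{7} = v_{3}  ⟹  sig = (2;(1))
  • {1,3}:  v_{1} + v_{3} = v_{4} + v_{8}  ⟹  sig = (2;(1,1))
  • {2,3}:  v_{2} + v_{3} = v_{4} + v_{5}  ⟹  sig = (2;(1,1))
  • {6,7}:  v_{6} + v_{7} = v_{5} + v_{8}  ⟹  sig = (2;(1,1))
  • {1,2}:  v_{1} + v_{2} = v_{4} + 2·v_{6}  ⟹  sig = (2;(1,2))
  • {4,5,8}:  v_{4} + v_{5} + v_{8} = 0  ⟹  sig = (3;())
  • {3,5,8}:  v_{3} + v_{5} + v_{8} = v_{7}  ⟹  sig = (3;(1))
  • {4,5,6}:  v_{4} + v_{5} + v_{6} = v_{2}  ⟹  sig = (3;(1))
  • {4,6,8}:  v_{4} + v_{6} + v_{8} = v_{1}  ⟹  sig = (3;(1))

Sorted signature multiset PRS(X):
    (2;())
    (2;(1))
    (2;(1))
    (2;(1))
    (2;(1))
    (2;(1))
    (2;(1,1))
    (2;(1,1))
    (2;(1,1))
    (2;(1,2))
    (3;())
    (3;(1))
    (3;(1))
    (3;(1))


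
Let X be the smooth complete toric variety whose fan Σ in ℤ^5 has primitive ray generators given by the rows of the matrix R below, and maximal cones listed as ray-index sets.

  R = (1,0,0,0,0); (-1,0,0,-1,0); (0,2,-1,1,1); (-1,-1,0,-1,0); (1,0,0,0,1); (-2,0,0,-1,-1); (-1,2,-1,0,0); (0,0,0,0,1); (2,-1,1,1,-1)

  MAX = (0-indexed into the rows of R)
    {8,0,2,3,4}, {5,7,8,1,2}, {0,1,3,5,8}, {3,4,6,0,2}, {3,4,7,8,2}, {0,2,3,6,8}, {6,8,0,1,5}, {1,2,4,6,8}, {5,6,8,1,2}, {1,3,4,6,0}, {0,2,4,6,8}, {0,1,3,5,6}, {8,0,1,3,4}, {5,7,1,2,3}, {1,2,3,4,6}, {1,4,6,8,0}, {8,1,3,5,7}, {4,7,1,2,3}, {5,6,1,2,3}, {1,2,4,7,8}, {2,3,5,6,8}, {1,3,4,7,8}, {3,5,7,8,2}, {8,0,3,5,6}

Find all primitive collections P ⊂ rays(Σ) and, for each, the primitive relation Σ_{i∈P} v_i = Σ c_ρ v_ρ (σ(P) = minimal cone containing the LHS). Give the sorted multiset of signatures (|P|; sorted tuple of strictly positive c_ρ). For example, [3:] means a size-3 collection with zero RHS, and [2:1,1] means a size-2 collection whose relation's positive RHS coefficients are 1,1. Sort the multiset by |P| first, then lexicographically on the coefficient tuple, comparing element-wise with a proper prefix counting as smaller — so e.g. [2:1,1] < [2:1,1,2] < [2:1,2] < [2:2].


8 collections generate NE(X_Σ); each relation:

  P = {0,7}:  v_{0} + v_{7} = v_{4}  →  sig = [2:1]
  P = {4,5}:  v_{4} + v_{5} = v_{1}  →  sig = [2:1]
  P = {6,7}:  v_{6} + v_{7} = v_{1} + v_{2}  →  sig = [2:1,1]
  P = {0,2,5}:  v_{0} + v_{2} + v_{5} = v_{6}  →  sig = [3:1]
  P = {0,1,2}:  v_{0} + v_{1} + v_{2} = v_{4} + v_{6}  →  sig = [3:1,1]
  P = {1,2,3,8}:  v_{1} + v_{2} + v_{3} + v_{8} = 0  →  sig = [4:]
  P = {3,4,6,8}:  v_{3} + v_{4} + v_{6} + v_{8} = v_{0}  →  sig = [4:1]
  P = {1,3,6,8}:  v_{1} + v_{3} + v_{6} + v_{8} = v_{0} + v_{5}  →  sig = [4:1,1]

Sorted signature multiset PRS(X):
    |P|=2: 3 collections, coeffs (1), (1), (1,1)
    |P|=3: 2 collections, coeffs (1), (1,1)
    |P|=4: 3 collections, coeffs (), (1), (1,1)


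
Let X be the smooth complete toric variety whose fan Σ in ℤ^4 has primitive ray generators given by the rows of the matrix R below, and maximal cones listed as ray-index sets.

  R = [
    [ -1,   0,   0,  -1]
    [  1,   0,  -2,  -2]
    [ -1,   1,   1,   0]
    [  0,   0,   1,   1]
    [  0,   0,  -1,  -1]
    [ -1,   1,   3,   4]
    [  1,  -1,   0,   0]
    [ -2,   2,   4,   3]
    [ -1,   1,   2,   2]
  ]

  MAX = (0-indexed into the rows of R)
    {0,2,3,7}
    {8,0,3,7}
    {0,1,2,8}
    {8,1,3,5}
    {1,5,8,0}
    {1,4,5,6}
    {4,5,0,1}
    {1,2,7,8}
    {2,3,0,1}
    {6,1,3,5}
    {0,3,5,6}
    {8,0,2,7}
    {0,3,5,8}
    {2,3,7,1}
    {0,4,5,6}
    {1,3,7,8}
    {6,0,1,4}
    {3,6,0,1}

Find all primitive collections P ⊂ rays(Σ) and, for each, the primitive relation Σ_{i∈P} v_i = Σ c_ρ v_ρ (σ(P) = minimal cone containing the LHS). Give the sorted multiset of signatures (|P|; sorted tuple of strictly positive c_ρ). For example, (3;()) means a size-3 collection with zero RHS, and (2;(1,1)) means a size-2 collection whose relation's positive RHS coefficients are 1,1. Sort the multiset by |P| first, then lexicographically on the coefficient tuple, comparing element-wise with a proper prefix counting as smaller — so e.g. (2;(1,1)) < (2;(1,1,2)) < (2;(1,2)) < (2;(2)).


Δ(Σ) — 9 vertices, 14 min non-faces:

  P = {3,4}:  v_{3} + v_{4} = 0  so sig = (2;())
  P = {4,7}:  v_{4} + v_{7} = v_{2} + v_{8}  so sig = (2;(1,1))
  P = {2,4}:  v_{2} + v_{4} = v_{0} + v_{1} + v_{8}  so sig = (2;(1,1,1))
  P = {4,8}:  v_{4} + v_{8} = v_{0} + v_{1} + v_{5}  so sig = (2;(1,1,1))
  P = {2,6}:  v_{2} + v_{6} = v_{0} + v_{1} + 3·v_{3}  so sig = (2;(1,1,3))
  P = {5,7}:  v_{5} + v_{7} = v_{3} + 3·v_{8}  so sig = (2;(1,3))
  P = {6,7}:  v_{6} + v_{7} = v_{2} + 3·v_{3}  so sig = (2;(1,3))
  P = {2,5}:  v_{2} + v_{5} = 2·v_{8}  so sig = (2;(2))
  P = {6,8}:  v_{6} + v_{8} = 2·v_{3}  so sig = (2;(2))
  P = {2,3,8}:  v_{2} + v_{3} + v_{8} = v_{7}  so sig = (3;(1))
  P = {0,1,7}:  v_{0} + v_{1} + v_{7} = 2·v_{2}  so sig = (3;(2))
  P = {0,1,3,5}:  v_{0} + v_{1} + v_{3} + v_{5} = v_{8}  so sig = (4;(1))
  P = {0,1,3,8}:  v_{0} + v_{1} + v_{3} + v_{8} = v_{2}  so sig = (4;(1))
  P = {0,1,5,6}:  v_{0} + v_{1} + v_{5} + v_{6} = v_{3}  so sig = (4;(1))

Sorted signature multiset PRS(X):
[(2;()), (2;(1,1)), (2;(1,1,1)), (2;(1,1,1)), (2;(1,1,3)), (2;(1,3)), (2;(1,3)), (2;(2)), (2;(2)), (3;(1)), (3;(2)), (4;(1)), (4;(1)), (4;(1))]


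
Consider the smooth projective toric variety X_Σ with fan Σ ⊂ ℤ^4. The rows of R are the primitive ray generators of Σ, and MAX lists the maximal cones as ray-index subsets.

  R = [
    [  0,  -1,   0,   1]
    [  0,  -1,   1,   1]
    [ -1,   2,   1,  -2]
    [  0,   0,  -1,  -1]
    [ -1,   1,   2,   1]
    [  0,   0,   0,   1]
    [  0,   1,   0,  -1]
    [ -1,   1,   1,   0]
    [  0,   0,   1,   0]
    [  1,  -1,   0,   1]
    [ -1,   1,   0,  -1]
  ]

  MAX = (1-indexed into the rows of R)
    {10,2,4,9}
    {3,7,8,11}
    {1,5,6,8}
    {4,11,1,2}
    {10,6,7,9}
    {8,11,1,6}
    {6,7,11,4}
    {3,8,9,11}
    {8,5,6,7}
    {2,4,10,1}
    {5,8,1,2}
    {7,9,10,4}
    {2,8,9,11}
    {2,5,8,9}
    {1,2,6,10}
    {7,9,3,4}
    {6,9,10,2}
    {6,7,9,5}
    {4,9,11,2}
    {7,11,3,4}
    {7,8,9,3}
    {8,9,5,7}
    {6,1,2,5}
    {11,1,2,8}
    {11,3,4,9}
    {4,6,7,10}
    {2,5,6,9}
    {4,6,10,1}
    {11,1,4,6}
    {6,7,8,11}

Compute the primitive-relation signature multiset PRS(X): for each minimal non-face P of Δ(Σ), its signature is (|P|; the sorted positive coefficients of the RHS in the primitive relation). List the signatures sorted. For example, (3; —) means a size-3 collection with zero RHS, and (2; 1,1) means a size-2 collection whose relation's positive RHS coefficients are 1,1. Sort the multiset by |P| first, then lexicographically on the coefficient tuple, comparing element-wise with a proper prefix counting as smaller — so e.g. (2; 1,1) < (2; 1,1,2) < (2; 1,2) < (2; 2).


|primitive collections| = 21. Relations:

  • {1,7}:  v_{1} + v_{7} = 0  ⇒ sig = (2; —)
  • {10,11}:  v_{10} + v_{11} = 0  ⇒ sig = (2; —)
  • {1,9}:  v_{1} + v_{9} = v_{2}  ⇒ sig = (2; 1)
  • {2,7}:  v_{2} + v_{7} = v_{9}  ⇒ sig = (2; 1)
  • {4,5}:  v_{4} + v_{5} = v_{8}  ⇒ sig = (2; 1)
  • {4,8}:  v_{4} + v_{8} = v_{11}  ⇒ sig = (2; 1)
  • {1,3}:  v_{1} + v_{3} = v_{9} + v_{11}  ⇒ sig = (2; 1,1)
  • {3,6}:  v_{3} + v_{6} = v_{7} + v_{8}  ⇒ sig = (2; 1,1)
  • {3,10}:  v_{3} + v_{10} = v_{7} + v_{9}  ⇒ sig = (2; 1,1)
  • {8,10}:  v_{8} + v_{10} = v_{6} + v_{9}  ⇒ sig = (2; 1,1)
  • {3,5}:  v_{3} + v_{5} = v_{7} + 2·v_{8} + v_{9}  ⇒ sig = (2; 1,1,2)
  • {2,3}:  v_{2} + v_{3} = 2·v_{9} + v_{11}  ⇒ sig = (2; 1,2)
  • {5,11}:  v_{5} + v_{11} = 2·v_{8}  ⇒ sig = (2; 2)
  • {5,10}:  v_{5} + v_{10} = 2·v_{6} + 2·v_{9}  ⇒ sig = (2; 2,2)
  • {4,6,9}:  v_{4} + v_{6} + v_{9} = 0  ⇒ sig = (3; —)
  • {2,4,6}:  v_{2} + v_{4} + v_{6} = v_{1}  ⇒ sig = (3; 1)
  • {6,8,9}:  v_{6} + v_{8} + v_{9} = v_{5}  ⇒ sig = (3; 1)
  • {6,9,11}:  v_{6} + v_{9} + v_{11} = v_{8}  ⇒ sig = (3; 1)
  • {7,9,11}:  v_{7} + v_{9} + v_{11} = v_{3}  ⇒ sig = (3; 1)
  • {2,6,8}:  v_{2} + v_{6} + v_{8} = v_{1} + v_{5}  ⇒ sig = (3; 1,1)
  • {2,6,11}:  v_{2} + v_{6} + v_{11} = v_{1} + v_{8}  ⇒ sig = (3; 1,1)

Hence PRS(X_Σ) =
    |P|=2: 14 collections, coeffs (), (), (1), (1), (1), (1), (1,1), (1,1), (1,1), (1,1), (1,1,2), (1,2), (2), (2,2)
    |P|=3: 7 collections, coeffs (), (1), (1), (1), (1), (1,1), (1,1)


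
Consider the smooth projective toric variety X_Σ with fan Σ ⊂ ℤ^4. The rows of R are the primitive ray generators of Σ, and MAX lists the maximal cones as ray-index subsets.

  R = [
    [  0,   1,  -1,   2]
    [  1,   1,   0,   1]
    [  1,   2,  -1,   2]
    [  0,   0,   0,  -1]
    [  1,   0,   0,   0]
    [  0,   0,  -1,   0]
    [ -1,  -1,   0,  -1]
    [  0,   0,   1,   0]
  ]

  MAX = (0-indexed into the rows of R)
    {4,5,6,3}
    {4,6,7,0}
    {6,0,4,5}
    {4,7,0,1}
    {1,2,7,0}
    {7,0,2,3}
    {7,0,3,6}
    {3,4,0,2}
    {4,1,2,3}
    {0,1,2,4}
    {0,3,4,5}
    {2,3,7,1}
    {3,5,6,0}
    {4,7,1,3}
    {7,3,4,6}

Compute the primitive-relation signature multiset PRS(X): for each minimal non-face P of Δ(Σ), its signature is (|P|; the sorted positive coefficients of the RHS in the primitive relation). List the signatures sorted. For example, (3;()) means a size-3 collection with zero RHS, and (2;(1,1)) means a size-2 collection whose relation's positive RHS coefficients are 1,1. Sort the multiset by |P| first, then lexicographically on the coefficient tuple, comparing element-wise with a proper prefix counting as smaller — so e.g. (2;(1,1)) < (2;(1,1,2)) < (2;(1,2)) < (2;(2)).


|primitive collections| = 9. Relations:

  P = {1,6}:  v_{1} + v_{6} = 0  ⟹  sig = (2;())
  P = {5,7}:  v_{5} + v_{7} = 0  ⟹  sig = (2;())
  P = {2,6}:  v_{2} + v_{6} = v_{0} + v_{3}  ⟹  sig = (2;(1,1))
  P = {1,5}:  v_{1} + v_{5} = v_{0} + v_{3} + v_{4}  ⟹  sig = (2;(1,1,1))
  P = {2,5}:  v_{2} + v_{5} = 2·v_{0} + 2·v_{3} + v_{4}  ⟹  sig = (2;(1,2,2))
  P = {0,1,3}:  v_{0} + v_{1} + v_{3} = v_{2}  ⟹  sig = (3;(1))
  P = {2,4,7}:  v_{2} + v_{4} + v_{7} = 2·v_{1}  ⟹  sig = (3;(2))
  P = {0,3,4,6}:  v_{0} + v_{3} + v_{4} + v_{6} = v_{5}  ⟹  sig = (4;(1))
  P = {0,3,4,7}:  v_{0} + v_{3} + v_{4} + v_{7} = v_{1}  ⟹  sig = (4;(1))

so the primitive-relation signature multiset is
{ (2;()) ×2,  (2;(1,1)),  (2;(1,1,1)),  (2;(1,2,2)),  (3;(1)),  (3;(2)),  (4;(1)) ×2 }


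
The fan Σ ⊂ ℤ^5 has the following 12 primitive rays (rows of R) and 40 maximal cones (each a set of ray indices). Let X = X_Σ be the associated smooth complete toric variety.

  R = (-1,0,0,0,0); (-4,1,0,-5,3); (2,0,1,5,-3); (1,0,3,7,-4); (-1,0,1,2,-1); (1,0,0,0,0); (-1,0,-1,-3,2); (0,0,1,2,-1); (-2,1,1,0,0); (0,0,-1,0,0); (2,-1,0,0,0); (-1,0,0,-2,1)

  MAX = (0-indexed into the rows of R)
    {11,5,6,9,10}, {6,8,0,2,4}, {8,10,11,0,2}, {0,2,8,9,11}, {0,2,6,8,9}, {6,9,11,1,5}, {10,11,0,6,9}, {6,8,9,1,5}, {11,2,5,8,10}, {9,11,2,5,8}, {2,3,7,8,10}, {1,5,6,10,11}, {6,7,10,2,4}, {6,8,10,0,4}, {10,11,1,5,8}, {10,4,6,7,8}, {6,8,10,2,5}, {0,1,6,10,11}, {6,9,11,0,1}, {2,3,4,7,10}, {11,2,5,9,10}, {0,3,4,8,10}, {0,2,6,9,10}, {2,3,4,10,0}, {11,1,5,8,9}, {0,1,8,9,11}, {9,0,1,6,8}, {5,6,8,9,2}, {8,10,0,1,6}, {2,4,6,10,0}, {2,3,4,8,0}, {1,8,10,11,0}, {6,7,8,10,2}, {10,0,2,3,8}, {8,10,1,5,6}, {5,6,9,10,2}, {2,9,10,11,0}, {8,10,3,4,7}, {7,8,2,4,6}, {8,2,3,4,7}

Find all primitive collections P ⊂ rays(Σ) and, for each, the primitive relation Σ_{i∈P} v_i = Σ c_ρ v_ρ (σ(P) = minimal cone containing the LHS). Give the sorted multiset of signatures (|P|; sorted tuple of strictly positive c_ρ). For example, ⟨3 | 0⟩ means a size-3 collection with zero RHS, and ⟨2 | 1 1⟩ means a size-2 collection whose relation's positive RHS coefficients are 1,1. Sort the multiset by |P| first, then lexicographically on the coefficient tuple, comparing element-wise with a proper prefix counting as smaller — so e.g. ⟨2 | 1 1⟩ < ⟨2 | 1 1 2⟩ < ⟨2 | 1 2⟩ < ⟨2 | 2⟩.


22 minimal non-faces of Δ(Σ) (on 12 rays):

  P = {0,5}:  v_{0} + v_{5} = 0  ⇒ sig = ⟨2 | 0⟩
  P = {0,7}:  v_{0} + v_{7} = v_{4}  ⇒ sig = ⟨2 | 1⟩
  P = {1,2}:  v_{1} + v_{2} = v_{8}  ⇒ sig = ⟨2 | 1⟩
  P = {4,5}:  v_{4} + v_{5} = v_{7}  ⇒ sig = ⟨2 | 1⟩
  P = {3,9}:  v_{3} + v_{9} = v_{2} + v_{4}  ⇒ sig = ⟨2 | 1 1⟩
  P = {7,9}:  v_{7} + v_{9} = v_{0} + v_{2} + v_{6}  ⇒ sig = ⟨2 | 1 1 1⟩
  P = {7,11}:  v_{7} + v_{11} = v_{0} + v_{8} + v_{10}  ⇒ sig = ⟨2 | 1 1 1⟩
  P = {3,5}:  v_{3} + v_{5} = v_{2} + v_{7} + v_{8} + v_{10}  ⇒ sig = ⟨2 | 1 1 1 1⟩
  P = {5,7}:  v_{5} + v_{7} = v_{2} + v_{6} + v_{8} + v_{10}  ⇒ sig = ⟨2 | 1 1 1 1⟩
  P = {1,7}:  v_{1} + v_{7} = v_{0} + v_{6} + 2·v_{8} + v_{10}  ⇒ sig = ⟨2 | 1 1 1 2⟩
  P = {1,3}:  v_{1} + v_{3} = v_{4} + 2·v_{8} + v_{10}  ⇒ sig = ⟨2 | 1 1 2⟩
  P = {4,9}:  v_{4} + v_{9} = 2·v_{0} + v_{2} + v_{6}  ⇒ sig = ⟨2 | 1 1 2⟩
  P = {4,11}:  v_{4} + v_{11} = 2·v_{0} + v_{8} + v_{10}  ⇒ sig = ⟨2 | 1 1 2⟩
  P = {1,4}:  v_{1} + v_{4} = 2·v_{0} + v_{6} + 2·v_{8} + v_{10}  ⇒ sig = ⟨2 | 1 1 2 2⟩
  P = {3,11}:  v_{3} + v_{11} = 2·v_{0} + v_{2} + 2·v_{8} + 2·v_{10}  ⇒ sig = ⟨2 | 1 2 2 2⟩
  P = {3,6}:  v_{3} + v_{6} = 2·v_{7}  ⇒ sig = ⟨2 | 2⟩
  P = {2,6,11}:  v_{2} + v_{6} + v_{11} = 0  ⇒ sig = ⟨3 | 0⟩
  P = {8,9,10}:  v_{8} + v_{9} + v_{10} = 0  ⇒ sig = ⟨3 | 0⟩
  P = {6,8,11}:  v_{6} + v_{8} + v_{11} = v_{1}  ⇒ sig = ⟨3 | 1⟩
  P = {1,9,10}:  v_{1} + v_{9} + v_{10} = v_{6} + v_{11}  ⇒ sig = ⟨3 | 1 1⟩
  P = {2,4,8,10}:  v_{2} + v_{4} + v_{8} + v_{10} = v_{3}  ⇒ sig = ⟨4 | 1⟩
  P = {0,2,6,8,10}:  v_{0} + v_{2} + v_{6} + v_{8} + v_{10} = v_{7}  ⇒ sig = ⟨5 | 1⟩

Hence PRS(X_Σ) =
    ⟨2 | 0⟩
    ⟨2 | 1⟩
    ⟨2 | 1⟩
    ⟨2 | 1⟩
    ⟨2 | 1 1⟩
    ⟨2 | 1 1 1⟩
    ⟨2 | 1 1 1⟩
    ⟨2 | 1 1 1 1⟩
    ⟨2 | 1 1 1 1⟩
    ⟨2 | 1 1 1 2⟩
    ⟨2 | 1 1 2⟩
    ⟨2 | 1 1 2⟩
    ⟨2 | 1 1 2⟩
    ⟨2 | 1 1 2 2⟩
    ⟨2 | 1 2 2 2⟩
    ⟨2 | 2⟩
    ⟨3 | 0⟩
    ⟨3 | 0⟩
    ⟨3 | 1⟩
    ⟨3 | 1 1⟩
    ⟨4 | 1⟩
    ⟨5 | 1⟩


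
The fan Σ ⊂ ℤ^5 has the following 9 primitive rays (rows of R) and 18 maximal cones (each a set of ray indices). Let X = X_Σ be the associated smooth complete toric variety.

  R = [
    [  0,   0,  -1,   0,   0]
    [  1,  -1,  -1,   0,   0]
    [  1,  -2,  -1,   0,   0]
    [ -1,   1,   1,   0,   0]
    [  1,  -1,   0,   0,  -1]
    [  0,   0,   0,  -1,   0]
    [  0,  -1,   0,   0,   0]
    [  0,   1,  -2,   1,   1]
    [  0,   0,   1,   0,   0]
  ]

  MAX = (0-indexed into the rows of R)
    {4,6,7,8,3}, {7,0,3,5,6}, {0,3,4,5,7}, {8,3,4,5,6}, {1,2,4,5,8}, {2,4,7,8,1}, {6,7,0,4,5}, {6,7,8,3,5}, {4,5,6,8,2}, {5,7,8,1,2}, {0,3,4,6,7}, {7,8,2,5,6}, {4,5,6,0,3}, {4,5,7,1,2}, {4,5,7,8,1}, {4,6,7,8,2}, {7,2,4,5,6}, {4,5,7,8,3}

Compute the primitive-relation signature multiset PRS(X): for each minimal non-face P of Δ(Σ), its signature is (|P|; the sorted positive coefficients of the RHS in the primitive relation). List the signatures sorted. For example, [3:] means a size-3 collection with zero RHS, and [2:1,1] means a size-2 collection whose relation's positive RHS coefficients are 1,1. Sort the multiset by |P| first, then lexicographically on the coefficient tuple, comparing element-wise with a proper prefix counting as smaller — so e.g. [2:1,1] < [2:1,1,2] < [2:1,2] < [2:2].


Primitive collections (9):

  P={0,8}:  v_{0} + v_{8} = 0  so sig = [2:]
  P={1,3}:  v_{1} + v_{3} = 0  so sig = [2:]
  P={1,6}:  v_{1} + v_{6} = v_{2}  so sig = [2:1]
  P={2,3}:  v_{2} + v_{3} = v_{6}  so sig = [2:1]
  P={0,1}:  v_{0} + v_{1} = v_{4} + v_{5} + v_{6} + v_{7}  so sig = [2:1,1,1,1]
  P={0,2}:  v_{0} + v_{2} = v_{4} + v_{5} + 2·v_{6} + v_{7}  so sig = [2:1,1,1,2]
  P={3,4,5,6,7}:  v_{3} + v_{4} + v_{5} + v_{6} + v_{7} = v_{0}  so sig = [5:1]
  P={4,5,6,7,8}:  v_{4} + v_{5} + v_{6} + v_{7} + v_{8} = v_{1}  so sig = [5:1]
  P={2,4,5,7,8}:  v_{2} + v_{4} + v_{5} + v_{7} + v_{8} = 2·v_{1}  so sig = [5:2]

Signatures (|P|; sorted positive RHS coefficients), sorted:
[[2:], [2:], [2:1], [2:1], [2:1,1,1,1], [2:1,1,1,2], [5:1], [5:1], [5:2]]


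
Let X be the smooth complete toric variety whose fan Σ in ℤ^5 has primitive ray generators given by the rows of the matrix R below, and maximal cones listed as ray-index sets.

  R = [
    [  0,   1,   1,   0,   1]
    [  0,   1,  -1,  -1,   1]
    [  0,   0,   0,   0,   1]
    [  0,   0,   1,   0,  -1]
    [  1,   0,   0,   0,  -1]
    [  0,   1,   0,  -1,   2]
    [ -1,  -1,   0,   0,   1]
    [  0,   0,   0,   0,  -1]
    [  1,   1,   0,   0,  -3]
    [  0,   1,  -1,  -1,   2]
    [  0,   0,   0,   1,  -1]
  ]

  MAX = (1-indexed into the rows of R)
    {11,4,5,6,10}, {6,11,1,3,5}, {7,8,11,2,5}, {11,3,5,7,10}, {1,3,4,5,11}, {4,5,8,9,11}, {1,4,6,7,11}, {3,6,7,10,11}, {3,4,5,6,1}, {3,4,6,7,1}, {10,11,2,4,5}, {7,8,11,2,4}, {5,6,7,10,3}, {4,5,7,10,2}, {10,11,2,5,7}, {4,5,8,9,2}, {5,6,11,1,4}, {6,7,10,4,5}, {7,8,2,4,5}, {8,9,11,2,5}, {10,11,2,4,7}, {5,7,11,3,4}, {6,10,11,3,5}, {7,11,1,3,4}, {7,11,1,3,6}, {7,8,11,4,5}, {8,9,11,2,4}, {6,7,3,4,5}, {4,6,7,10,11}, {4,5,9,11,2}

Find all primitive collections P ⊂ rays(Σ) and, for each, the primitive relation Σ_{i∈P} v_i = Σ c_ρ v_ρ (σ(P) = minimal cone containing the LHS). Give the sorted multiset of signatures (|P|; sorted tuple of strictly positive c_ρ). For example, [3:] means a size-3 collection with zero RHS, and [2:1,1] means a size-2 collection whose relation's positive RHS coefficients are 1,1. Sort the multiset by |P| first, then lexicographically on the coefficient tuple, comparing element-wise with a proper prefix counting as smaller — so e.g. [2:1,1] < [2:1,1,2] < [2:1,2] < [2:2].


Δ(Σ) — 11 vertices, 20 min non-faces:

  P={3,8}:  v_{3} + v_{8} = 0  ⇒ sig = [2:]
  P={2,3}:  v_{2} + v_{3} = v_{10}  ⇒ sig = [2:1]
  P={8,10}:  v_{8} + v_{10} = v_{2}  ⇒ sig = [2:1]
  P={6,8}:  v_{6} + v_{8} = v_{4} + v_{10}  ⇒ sig = [2:1,1]
  P={1,8}:  v_{1} + v_{8} = v_{4} + v_{6} + v_{11}  ⇒ sig = [2:1,1,1]
  P={1,2}:  v_{1} + v_{2} = v_{4} + v_{6} + v_{10} + v_{11}  ⇒ sig = [2:1,1,1,1]
  P={3,9}:  v_{3} + v_{9} = v_{2} + v_{4} + v_{5} + v_{11}  ⇒ sig = [2:1,1,1,1]
  P={6,9}:  v_{6} + v_{9} = v_{2} + 2·v_{4} + v_{5} + v_{10} + v_{11}  ⇒ sig = [2:1,1,1,1,2]
  P={9,10}:  v_{9} + v_{10} = 2·v_{2} + v_{4} + v_{5} + v_{11}  ⇒ sig = [2:1,1,1,2]
  P={1,10}:  v_{1} + v_{10} = 2·v_{6} + v_{11}  ⇒ sig = [2:1,2]
  P={2,6}:  v_{2} + v_{6} = v_{4} + 2·v_{10}  ⇒ sig = [2:1,2]
  P={1,9}:  v_{1} + v_{9} = 3·v_{4} + v_{5} + 2·v_{10} + 2·v_{11}  ⇒ sig = [2:1,2,2,3]
  P={7,9}:  v_{7} + v_{9} = 2·v_{8}  ⇒ sig = [2:2]
  P={3,4,10}:  v_{3} + v_{4} + v_{10} = v_{6}  ⇒ sig = [3:1]
  P={1,5,7}:  v_{1} + v_{5} + v_{7} = 2·v_{3} + v_{4}  ⇒ sig = [3:1,2]
  P={3,4,6,11}:  v_{3} + v_{4} + v_{6} + v_{11} = v_{1}  ⇒ sig = [4:1]
  P={5,6,7,11}:  v_{5} + v_{6} + v_{7} + v_{11} = v_{3}  ⇒ sig = [4:1]
  P={4,5,7,10,11}:  v_{4} + v_{5} + v_{7} + v_{10} + v_{11} = 0  ⇒ sig = [5:]
  P={2,4,5,7,11}:  v_{2} + v_{4} + v_{5} + v_{7} + v_{11} = v_{8}  ⇒ sig = [5:1]
  P={2,4,5,8,11}:  v_{2} + v_{4} + v_{5} + v_{8} + v_{11} = v_{9}  ⇒ sig = [5:1]

so the primitive-relation signature multiset is
    [2:]
    [2:1]
    [2:1]
    [2:1,1]
    [2:1,1,1]
    [2:1,1,1,1]
    [2:1,1,1,1]
    [2:1,1,1,1,2]
    [2:1,1,1,2]
    [2:1,2]
    [2:1,2]
    [2:1,2,2,3]
    [2:2]
    [3:1]
    [3:1,2]
    [4:1]
    [4:1]
    [5:]
    [5:1]
    [5:1]


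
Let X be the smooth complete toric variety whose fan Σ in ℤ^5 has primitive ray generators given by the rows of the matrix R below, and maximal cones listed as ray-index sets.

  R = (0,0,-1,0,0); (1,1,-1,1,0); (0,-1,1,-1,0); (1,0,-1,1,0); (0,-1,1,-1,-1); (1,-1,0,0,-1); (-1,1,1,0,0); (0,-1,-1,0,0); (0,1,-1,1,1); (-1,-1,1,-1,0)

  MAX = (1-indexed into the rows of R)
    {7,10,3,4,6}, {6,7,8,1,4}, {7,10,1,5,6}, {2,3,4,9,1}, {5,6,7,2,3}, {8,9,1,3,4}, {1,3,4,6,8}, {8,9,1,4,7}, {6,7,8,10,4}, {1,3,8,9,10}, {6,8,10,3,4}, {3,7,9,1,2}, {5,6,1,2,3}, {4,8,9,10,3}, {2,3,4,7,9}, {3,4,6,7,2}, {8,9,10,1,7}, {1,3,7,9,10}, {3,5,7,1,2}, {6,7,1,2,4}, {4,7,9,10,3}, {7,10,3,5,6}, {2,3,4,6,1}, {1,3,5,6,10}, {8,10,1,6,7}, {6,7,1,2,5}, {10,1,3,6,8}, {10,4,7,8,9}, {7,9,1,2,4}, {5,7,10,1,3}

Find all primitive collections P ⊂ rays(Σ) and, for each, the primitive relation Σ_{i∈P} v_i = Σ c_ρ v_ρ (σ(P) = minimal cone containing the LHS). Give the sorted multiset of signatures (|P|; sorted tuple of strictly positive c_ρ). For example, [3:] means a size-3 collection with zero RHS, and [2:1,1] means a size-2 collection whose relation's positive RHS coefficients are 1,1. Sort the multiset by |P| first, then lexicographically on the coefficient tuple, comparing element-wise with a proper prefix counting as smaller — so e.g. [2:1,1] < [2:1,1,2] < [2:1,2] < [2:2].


10 minimal non-faces of Δ(Σ) (on 10 rays):

  {2,10}:  v_{2} + v_{10} = 0  so sig = [2:]
  {5,9}:  v_{5} + v_{9} = 0  so sig = [2:]
  {4,5}:  v_{4} + v_{5} = v_{6}  so sig = [2:1]
  {6,9}:  v_{6} + v_{9} = v_{4}  so sig = [2:1]
  {2,8}:  v_{2} + v_{8} = v_{1} + v_{4}  so sig = [2:1,1]
  {5,8}:  v_{5} + v_{8} = v_{1} + v_{6} + v_{10}  so sig = [2:1,1,1]
  {1,4,10}:  v_{1} + v_{4} + v_{10} = v_{8}  so sig = [3:1]
  {3,7,8}:  v_{3} + v_{7} + v_{8} = v_{10}  so sig = [3:1]
  {1,3,4,7}:  v_{1} + v_{3} + v_{4} + v_{7} = 0  so sig = [4:]
  {1,3,6,7}:  v_{1} + v_{3} + v_{6} + v_{7} = v_{5}  so sig = [4:1]

Hence PRS(X_Σ) =
    [2:]
    [2:]
    [2:1]
    [2:1]
    [2:1,1]
    [2:1,1,1]
    [3:1]
    [3:1]
    [4:]
    [4:1]


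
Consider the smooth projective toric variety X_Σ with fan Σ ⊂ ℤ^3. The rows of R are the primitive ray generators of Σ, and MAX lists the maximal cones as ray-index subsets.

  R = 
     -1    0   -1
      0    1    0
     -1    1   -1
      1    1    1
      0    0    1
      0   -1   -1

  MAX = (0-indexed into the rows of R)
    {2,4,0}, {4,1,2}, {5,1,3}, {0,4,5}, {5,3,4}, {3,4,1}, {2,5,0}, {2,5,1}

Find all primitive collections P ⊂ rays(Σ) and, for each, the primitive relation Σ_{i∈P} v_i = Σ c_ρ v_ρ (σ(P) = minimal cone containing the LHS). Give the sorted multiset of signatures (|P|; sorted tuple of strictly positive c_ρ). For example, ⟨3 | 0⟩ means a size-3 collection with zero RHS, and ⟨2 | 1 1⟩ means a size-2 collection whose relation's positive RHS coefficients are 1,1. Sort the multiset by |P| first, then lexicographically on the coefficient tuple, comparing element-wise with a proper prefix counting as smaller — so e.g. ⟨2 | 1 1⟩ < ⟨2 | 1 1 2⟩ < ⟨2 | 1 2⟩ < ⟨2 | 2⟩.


|primitive collections| = 5. Relations:

  {0,1}:  v_{0} + v_{1} = v_{2}  so sig = ⟨2 | 1⟩
  {0,3}:  v_{0} + v_{3} = v_{1}  so sig = ⟨2 | 1⟩
  {2,3}:  v_{2} + v_{3} = 2·v_{1}  so sig = ⟨2 | 2⟩
  {1,4,5}:  v_{1} + v_{4} + v_{5} = 0  so sig = ⟨3 | 0⟩
  {2,4,5}:  v_{2} + v_{4} + v_{5} = v_{0}  so sig = ⟨3 | 1⟩

Hence PRS(X_Σ) =
    |P|=2: 3 collections, coeffs (1), (1), (2)
    |P|=3: 2 collections, coeffs (), (1)


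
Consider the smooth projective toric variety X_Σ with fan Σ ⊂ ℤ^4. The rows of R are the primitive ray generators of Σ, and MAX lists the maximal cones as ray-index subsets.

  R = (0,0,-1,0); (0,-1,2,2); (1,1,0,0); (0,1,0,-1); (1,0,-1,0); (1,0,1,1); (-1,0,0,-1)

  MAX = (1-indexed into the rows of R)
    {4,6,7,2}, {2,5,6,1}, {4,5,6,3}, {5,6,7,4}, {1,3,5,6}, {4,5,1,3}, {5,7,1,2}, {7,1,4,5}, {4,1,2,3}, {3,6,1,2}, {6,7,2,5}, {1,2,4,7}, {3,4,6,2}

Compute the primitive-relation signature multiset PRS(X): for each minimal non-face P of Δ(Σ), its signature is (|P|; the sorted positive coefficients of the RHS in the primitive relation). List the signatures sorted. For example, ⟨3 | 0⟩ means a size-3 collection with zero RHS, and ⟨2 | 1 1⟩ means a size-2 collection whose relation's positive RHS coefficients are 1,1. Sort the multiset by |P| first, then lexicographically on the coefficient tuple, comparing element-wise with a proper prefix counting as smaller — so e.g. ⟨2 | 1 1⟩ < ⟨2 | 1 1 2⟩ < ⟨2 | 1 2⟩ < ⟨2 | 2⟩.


Minimal non-faces — 5 found among 7 rays, 13 max cones:

  {3,7}:  v_{3} + v_{7} = v_{4}  ⇒ sig = ⟨2 | 1⟩
  {1,6,7}:  v_{1} + v_{6} + v_{7} = 0  ⇒ sig = ⟨3 | 0⟩
  {1,4,6}:  v_{1} + v_{4} + v_{6} = v_{3}  ⇒ sig = ⟨3 | 1⟩
  {2,4,5}:  v_{2} + v_{4} + v_{5} = v_{6}  ⇒ sig = ⟨3 | 1⟩
  {2,3,5}:  v_{2} + v_{3} + v_{5} = v_{1} + 2·v_{6}  ⇒ sig = ⟨3 | 1 2⟩

Signatures (|P|; sorted positive RHS coefficients), sorted:
    |P|=2: 1 collection, coeffs (1)
    |P|=3: 4 collections, coeffs (), (1), (1), (1,2)


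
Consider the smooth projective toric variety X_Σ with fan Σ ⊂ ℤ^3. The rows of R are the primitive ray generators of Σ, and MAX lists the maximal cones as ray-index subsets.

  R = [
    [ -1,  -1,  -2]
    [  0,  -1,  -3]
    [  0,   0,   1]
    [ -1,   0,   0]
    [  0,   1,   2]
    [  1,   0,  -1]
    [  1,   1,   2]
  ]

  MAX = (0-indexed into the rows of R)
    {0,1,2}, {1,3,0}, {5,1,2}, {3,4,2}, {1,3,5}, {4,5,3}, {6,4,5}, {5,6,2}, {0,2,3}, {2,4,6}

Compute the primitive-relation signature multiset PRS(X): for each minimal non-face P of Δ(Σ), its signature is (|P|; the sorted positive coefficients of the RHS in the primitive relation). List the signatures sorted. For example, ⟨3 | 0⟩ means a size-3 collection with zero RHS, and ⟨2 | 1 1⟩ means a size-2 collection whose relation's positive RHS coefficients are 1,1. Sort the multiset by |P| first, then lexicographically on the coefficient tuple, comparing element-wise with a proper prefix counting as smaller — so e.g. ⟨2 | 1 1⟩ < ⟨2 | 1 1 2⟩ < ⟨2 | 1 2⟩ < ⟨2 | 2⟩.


Σ has 9 primitive collections:

  • {0,6}:  v_{0} + v_{6} = 0  ⇒ sig = ⟨2 | 0⟩
  • {0,4}:  v_{0} + v_{4} = v_{3}  ⇒ sig = ⟨2 | 1⟩
  • {0,5}:  v_{0} + v_{5} = v_{1}  ⇒ sig = ⟨2 | 1⟩
  • {1,6}:  v_{1} + v_{6} = v_{5}  ⇒ sig = ⟨2 | 1⟩
  • {3,6}:  v_{3} + v_{6} = v_{4}  ⇒ sig = ⟨2 | 1⟩
  • {1,4}:  v_{1} + v_{4} = v_{3} + v_{5}  ⇒ sig = ⟨2 | 1 1⟩
  • {2,3,5}:  v_{2} + v_{3} + v_{5} = 0  ⇒ sig = ⟨3 | 0⟩
  • {1,2,3}:  v_{1} + v_{2} + v_{3} = v_{0}  ⇒ sig = ⟨3 | 1⟩
  • {2,4,5}:  v_{2} + v_{4} + v_{5} = v_{6}  ⇒ sig = ⟨3 | 1⟩

Sorted signature multiset PRS(X):
[⟨2 | 0⟩, ⟨2 | 1⟩, ⟨2 | 1⟩, ⟨2 | 1⟩, ⟨2 | 1⟩, ⟨2 | 1 1⟩, ⟨3 | 0⟩, ⟨3 | 1⟩, ⟨3 | 1⟩]


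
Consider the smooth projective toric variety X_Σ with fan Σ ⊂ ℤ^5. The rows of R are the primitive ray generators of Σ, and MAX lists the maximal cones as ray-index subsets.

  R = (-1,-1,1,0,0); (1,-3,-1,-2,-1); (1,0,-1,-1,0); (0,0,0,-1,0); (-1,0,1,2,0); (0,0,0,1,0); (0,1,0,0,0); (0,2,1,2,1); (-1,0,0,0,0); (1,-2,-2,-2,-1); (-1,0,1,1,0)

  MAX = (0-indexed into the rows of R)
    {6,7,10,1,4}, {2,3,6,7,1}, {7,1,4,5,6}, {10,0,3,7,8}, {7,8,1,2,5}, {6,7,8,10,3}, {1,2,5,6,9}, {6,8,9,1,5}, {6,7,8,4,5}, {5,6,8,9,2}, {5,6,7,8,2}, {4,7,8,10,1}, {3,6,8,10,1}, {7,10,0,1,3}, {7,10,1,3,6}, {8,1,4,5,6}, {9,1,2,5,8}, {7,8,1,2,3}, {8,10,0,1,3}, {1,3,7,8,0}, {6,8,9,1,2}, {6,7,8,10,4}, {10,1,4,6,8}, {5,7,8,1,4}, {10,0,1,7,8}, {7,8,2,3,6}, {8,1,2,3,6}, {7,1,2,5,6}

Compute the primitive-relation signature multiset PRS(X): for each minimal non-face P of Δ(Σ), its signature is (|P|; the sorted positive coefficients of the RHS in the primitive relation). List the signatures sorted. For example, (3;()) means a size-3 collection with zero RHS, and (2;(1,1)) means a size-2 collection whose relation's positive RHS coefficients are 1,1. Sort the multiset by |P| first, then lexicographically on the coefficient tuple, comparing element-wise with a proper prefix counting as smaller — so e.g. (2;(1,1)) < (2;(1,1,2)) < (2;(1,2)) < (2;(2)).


|primitive collections| = 17. Relations:

  • {2,10}:  v_{2} + v_{10} = 0  ⇒ sig = (2;())
  • {3,5}:  v_{3} + v_{5} = 0  ⇒ sig = (2;())
  • {2,4}:  v_{2} + v_{4} = v_{5}  ⇒ sig = (2;(1))
  • {3,4}:  v_{3} + v_{4} = v_{10}  ⇒ sig = (2;(1))
  • {5,10}:  v_{5} + v_{10} = v_{4}  ⇒ sig = (2;(1))
  • {0,6}:  v_{0} + v_{6} = v_{3} + v_{10}  ⇒ sig = (2;(1,1))
  • {0,9}:  v_{0} + v_{9} = v_{1} + v_{8}  ⇒ sig = (2;(1,1))
  • {7,9}:  v_{7} + v_{9} = v_{2} + v_{5}  ⇒ sig = (2;(1,1))
  • {0,2}:  v_{0} + v_{2} = v_{1} + v_{3} + v_{7} + v_{8}  ⇒ sig = (2;(1,1,1,1))
  • {0,5}:  v_{0} + v_{5} = v_{1} + v_{7} + v_{8} + v_{10}  ⇒ sig = (2;(1,1,1,1))
  • {3,9}:  v_{3} + v_{9} = v_{1} + v_{2} + v_{6} + v_{8}  ⇒ sig = (2;(1,1,1,1))
  • {9,10}:  v_{9} + v_{10} = v_{1} + v_{5} + v_{6} + v_{8}  ⇒ sig = (2;(1,1,1,1))
  • {0,4}:  v_{0} + v_{4} = v_{1} + v_{7} + v_{8} + 2·v_{10}  ⇒ sig = (2;(1,1,1,2))
  • {4,9}:  v_{4} + v_{9} = v_{1} + 2·v_{5} + v_{6} + v_{8}  ⇒ sig = (2;(1,1,1,2))
  • {1,6,7,8}:  v_{1} + v_{6} + v_{7} + v_{8} = 0  ⇒ sig = (4;())
  • {1,2,5,6,8}:  v_{1} + v_{2} + v_{5} + v_{6} + v_{8} = v_{9}  ⇒ sig = (5;(1))
  • {1,3,7,8,10}:  v_{1} + v_{3} + v_{7} + v_{8} + v_{10} = v_{0}  ⇒ sig = (5;(1))

Sorted signature multiset PRS(X):
{ (2;()) ×2,  (2;(1)) ×3,  (2;(1,1)) ×3,  (2;(1,1,1,1)) ×4,  (2;(1,1,1,2)) ×2,  (4;()),  (5;(1)) ×2 }


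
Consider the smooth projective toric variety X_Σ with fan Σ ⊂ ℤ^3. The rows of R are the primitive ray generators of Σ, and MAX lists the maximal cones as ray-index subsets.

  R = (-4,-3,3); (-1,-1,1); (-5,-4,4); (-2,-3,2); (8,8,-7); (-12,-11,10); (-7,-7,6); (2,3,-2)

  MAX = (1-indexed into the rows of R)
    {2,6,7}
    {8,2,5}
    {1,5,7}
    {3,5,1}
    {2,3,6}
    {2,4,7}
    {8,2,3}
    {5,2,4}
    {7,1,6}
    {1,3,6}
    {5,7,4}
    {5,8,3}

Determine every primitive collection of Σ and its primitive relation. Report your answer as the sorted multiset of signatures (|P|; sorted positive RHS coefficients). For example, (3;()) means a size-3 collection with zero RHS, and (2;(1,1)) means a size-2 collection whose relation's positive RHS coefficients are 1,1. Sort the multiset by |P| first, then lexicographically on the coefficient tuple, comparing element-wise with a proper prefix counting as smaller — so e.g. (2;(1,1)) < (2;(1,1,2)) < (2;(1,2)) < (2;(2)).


Minimal non-faces — 12 found among 8 rays, 12 max cones:

  • {4,8}:  v_{4} + v_{8} = 0  →  sig = (2;())
  • {1,2}:  v_{1} + v_{2} = v_{3}  →  sig = (2;(1))
  • {3,4}:  v_{3} + v_{4} = v_{7}  →  sig = (2;(1))
  • {3,7}:  v_{3} + v_{7} = v_{6}  →  sig = (2;(1))
  • {5,6}:  v_{5} + v_{6} = v_{1}  →  sig = (2;(1))
  • {7,8}:  v_{7} + v_{8} = v_{3}  →  sig = (2;(1))
  • {1,4}:  v_{1} + v_{4} = v_{5} + 2·v_{7}  →  sig = (2;(1,2))
  • {1,8}:  v_{1} + v_{8} = 2·v_{3} + v_{5}  →  sig = (2;(1,2))
  • {4,6}:  v_{4} + v_{6} = 2·v_{7}  →  sig = (2;(2))
  • {6,8}:  v_{6} + v_{8} = 2·v_{3}  →  sig = (2;(2))
  • {2,5,7}:  v_{2} + v_{5} + v_{7} = 0  →  sig = (3;())
  • {2,3,5}:  v_{2} + v_{3} + v_{5} = v_{8}  →  sig = (3;(1))

so the primitive-relation signature multiset is
{ (2;()),  (2;(1)) ×5,  (2;(1,2)) ×2,  (2;(2)) ×2,  (3;()),  (3;(1)) }


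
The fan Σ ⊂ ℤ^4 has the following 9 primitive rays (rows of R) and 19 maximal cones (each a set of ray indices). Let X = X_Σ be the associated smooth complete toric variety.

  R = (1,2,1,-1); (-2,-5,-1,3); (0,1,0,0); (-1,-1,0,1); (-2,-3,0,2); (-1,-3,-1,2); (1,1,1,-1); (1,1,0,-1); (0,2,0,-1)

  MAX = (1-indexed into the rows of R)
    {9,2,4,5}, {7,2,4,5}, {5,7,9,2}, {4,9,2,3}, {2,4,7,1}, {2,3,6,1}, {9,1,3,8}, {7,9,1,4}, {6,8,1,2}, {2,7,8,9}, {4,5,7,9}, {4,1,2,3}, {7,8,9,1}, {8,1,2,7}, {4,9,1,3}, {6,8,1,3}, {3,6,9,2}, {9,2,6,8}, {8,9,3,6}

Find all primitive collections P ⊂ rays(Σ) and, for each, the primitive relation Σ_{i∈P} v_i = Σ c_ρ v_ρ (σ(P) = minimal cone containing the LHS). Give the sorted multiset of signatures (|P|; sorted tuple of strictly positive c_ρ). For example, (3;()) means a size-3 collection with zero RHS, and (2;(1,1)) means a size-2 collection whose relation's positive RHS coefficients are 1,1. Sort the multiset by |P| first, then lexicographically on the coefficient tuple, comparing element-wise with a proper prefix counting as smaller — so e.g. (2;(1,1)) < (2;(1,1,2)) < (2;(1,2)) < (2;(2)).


Σ has 12 primitive collections:

  {4,8}:  v_{4} + v_{8} = 0  ⇒ sig = (2;())
  {3,7}:  v_{3} + v_{7} = v_{1}  ⇒ sig = (2;(1))
  {4,6}:  v_{4} + v_{6} = v_{2} + v_{3}  ⇒ sig = (2;(1,1))
  {5,6}:  v_{5} + v_{6} = v_{2} + v_{4}  ⇒ sig = (2;(1,1))
  {5,8}:  v_{5} + v_{8} = v_{2} + v_{7} + v_{9}  ⇒ sig = (2;(1,1,1))
  {6,7}:  v_{6} + v_{7} = v_{1} + v_{2} + v_{8}  ⇒ sig = (2;(1,1,1))
  {1,5}:  v_{1} + v_{5} = 2·v_{4} + v_{7}  ⇒ sig = (2;(1,2))
  {3,5}:  v_{3} + v_{5} = 2·v_{4}  ⇒ sig = (2;(2))
  {1,2,9}:  v_{1} + v_{2} + v_{9} = v_{4}  ⇒ sig = (3;(1))
  {1,6,9}:  v_{1} + v_{6} + v_{9} = v_{3}  ⇒ sig = (3;(1))
  {2,3,8}:  v_{2} + v_{3} + v_{8} = v_{6}  ⇒ sig = (3;(1))
  {2,4,7,9}:  v_{2} + v_{4} + v_{7} + v_{9} = v_{5}  ⇒ sig = (4;(1))

Signatures (|P|; sorted positive RHS coefficients), sorted:
{ (2;()),  (2;(1)),  (2;(1,1)) ×2,  (2;(1,1,1)) ×2,  (2;(1,2)),  (2;(2)),  (3;(1)) ×3,  (4;(1)) }


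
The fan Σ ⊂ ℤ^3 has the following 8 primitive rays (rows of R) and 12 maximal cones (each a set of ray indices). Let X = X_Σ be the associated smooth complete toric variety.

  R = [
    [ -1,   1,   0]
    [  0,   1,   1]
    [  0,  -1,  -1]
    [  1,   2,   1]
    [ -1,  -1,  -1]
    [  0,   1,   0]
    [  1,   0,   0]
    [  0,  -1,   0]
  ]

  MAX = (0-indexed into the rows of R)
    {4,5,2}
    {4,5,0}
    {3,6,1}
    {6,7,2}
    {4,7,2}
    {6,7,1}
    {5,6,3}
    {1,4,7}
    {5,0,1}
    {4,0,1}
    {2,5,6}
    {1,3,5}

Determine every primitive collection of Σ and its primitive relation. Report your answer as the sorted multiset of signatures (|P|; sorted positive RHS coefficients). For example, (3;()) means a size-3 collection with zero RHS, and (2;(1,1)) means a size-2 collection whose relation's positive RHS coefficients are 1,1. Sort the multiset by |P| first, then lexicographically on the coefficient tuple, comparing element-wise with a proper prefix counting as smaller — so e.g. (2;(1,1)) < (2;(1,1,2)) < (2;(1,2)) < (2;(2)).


12 minimal non-faces of Δ(Σ) (on 8 rays):

  {1,2}:  v_{1} + v_{2} = 0  ⟹  sig = (2;())
  {5,7}:  v_{5} + v_{7} = 0  ⟹  sig = (2;())
  {0,6}:  v_{0} + v_{6} = v_{5}  ⟹  sig = (2;(1))
  {3,4}:  v_{3} + v_{4} = v_{5}  ⟹  sig = (2;(1))
  {4,6}:  v_{4} + v_{6} = v_{2}  ⟹  sig = (2;(1))
  {0,2}:  v_{0} + v_{2} = v_{4} + v_{5}  ⟹  sig = (2;(1,1))
  {0,7}:  v_{0} + v_{7} = v_{1} + v_{4}  ⟹  sig = (2;(1,1))
  {2,3}:  v_{2} + v_{3} = v_{5} + v_{6}  ⟹  sig = (2;(1,1))
  {3,7}:  v_{3} + v_{7} = v_{1} + v_{6}  ⟹  sig = (2;(1,1))
  {0,3}:  v_{0} + v_{3} = v_{1} + 2·v_{5}  ⟹  sig = (2;(1,2))
  {1,4,5}:  v_{1} + v_{4} + v_{5} = v_{0}  ⟹  sig = (3;(1))
  {1,5,6}:  v_{1} + v_{5} + v_{6} = v_{3}  ⟹  sig = (3;(1))

so the primitive-relation signature multiset is
    (2;())
    (2;())
    (2;(1))
    (2;(1))
    (2;(1))
    (2;(1,1))
    (2;(1,1))
    (2;(1,1))
    (2;(1,1))
    (2;(1,2))
    (3;(1))
    (3;(1))
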